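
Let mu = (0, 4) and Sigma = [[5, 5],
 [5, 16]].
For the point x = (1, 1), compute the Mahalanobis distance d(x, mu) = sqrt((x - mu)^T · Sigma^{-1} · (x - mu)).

Step 1 — centre the observation: (x - mu) = (1, -3).

Step 2 — invert Sigma. det(Sigma) = 5·16 - (5)² = 55.
  Sigma^{-1} = (1/det) · [[d, -b], [-b, a]] = [[0.2909, -0.0909],
 [-0.0909, 0.0909]].

Step 3 — form the quadratic (x - mu)^T · Sigma^{-1} · (x - mu):
  Sigma^{-1} · (x - mu) = (0.5636, -0.3636).
  (x - mu)^T · [Sigma^{-1} · (x - mu)] = (1)·(0.5636) + (-3)·(-0.3636) = 1.6545.

Step 4 — take square root: d = √(1.6545) ≈ 1.2863.

d(x, mu) = √(1.6545) ≈ 1.2863


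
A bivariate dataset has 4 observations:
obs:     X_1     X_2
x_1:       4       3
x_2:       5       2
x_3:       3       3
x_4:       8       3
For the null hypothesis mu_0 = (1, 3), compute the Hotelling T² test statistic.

Step 1 — sample mean vector:
  mean(X_1) = (4 + 5 + 3 + 8) / 4 = 20/4 = 5
  mean(X_2) = (3 + 2 + 3 + 3) / 4 = 11/4 = 2.75
  x̄ = (5, 2.75),  deviation x̄ - mu_0 = (5, 2.75) - (1, 3) = (4, -0.25).

Step 2 — sample covariance matrix, S[i,j] = (1/(n-1)) · Σ_k (x_{k,i} - mean_i) · (x_{k,j} - mean_j), divisor n-1 = 3:
  S[X_1,X_1] = ((-1)·(-1) + (0)·(0) + (-2)·(-2) + (3)·(3)) / 3 = 14/3 = 4.6667
  S[X_1,X_2] = ((-1)·(0.25) + (0)·(-0.75) + (-2)·(0.25) + (3)·(0.25)) / 3 = 0/3 = 0
  S[X_2,X_2] = ((0.25)·(0.25) + (-0.75)·(-0.75) + (0.25)·(0.25) + (0.25)·(0.25)) / 3 = 0.75/3 = 0.25
  S = [[4.6667, 0],
 [0, 0.25]].

Step 3 — invert S. det(S) = 4.6667·0.25 - (0)² = 1.1667.
  S^{-1} = (1/det) · [[d, -b], [-b, a]] = [[0.2143, 0],
 [0, 4]].

Step 4 — quadratic form (x̄ - mu_0)^T · S^{-1} · (x̄ - mu_0):
  S^{-1} · (x̄ - mu_0) = (0.8571, -1),
  (x̄ - mu_0)^T · [...] = (4)·(0.8571) + (-0.25)·(-1) = 3.6786.

Step 5 — scale by n: T² = 4 · 3.6786 = 14.7143.

T² ≈ 14.7143


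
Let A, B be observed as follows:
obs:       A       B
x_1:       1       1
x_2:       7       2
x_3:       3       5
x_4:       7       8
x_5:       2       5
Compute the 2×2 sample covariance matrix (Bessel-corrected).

Step 1 — column means:
  mean(A) = (1 + 7 + 3 + 7 + 2) / 5 = 20/5 = 4
  mean(B) = (1 + 2 + 5 + 8 + 5) / 5 = 21/5 = 4.2

Step 2 — sample covariance S[i,j] = (1/(n-1)) · Σ_k (x_{k,i} - mean_i) · (x_{k,j} - mean_j), with n-1 = 4.
  S[A,A] = ((-3)·(-3) + (3)·(3) + (-1)·(-1) + (3)·(3) + (-2)·(-2)) / 4 = 32/4 = 8
  S[A,B] = ((-3)·(-3.2) + (3)·(-2.2) + (-1)·(0.8) + (3)·(3.8) + (-2)·(0.8)) / 4 = 12/4 = 3
  S[B,B] = ((-3.2)·(-3.2) + (-2.2)·(-2.2) + (0.8)·(0.8) + (3.8)·(3.8) + (0.8)·(0.8)) / 4 = 30.8/4 = 7.7

S is symmetric (S[j,i] = S[i,j]). Assembling:

S = [[8, 3],
 [3, 7.7]]


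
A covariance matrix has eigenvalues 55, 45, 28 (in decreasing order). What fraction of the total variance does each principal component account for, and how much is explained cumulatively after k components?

Step 1 — total variance = trace(Sigma) = Σ λ_i = 55 + 45 + 28 = 128.

Step 2 — fraction explained by component i = λ_i / Σ λ:
  PC1: 55/128 = 0.4297
  PC2: 45/128 = 0.3516
  PC3: 28/128 = 0.2188

Step 3 — cumulative fraction after k components = (λ_1 + ... + λ_k) / Σ λ:
  k = 1: 55/128 = 0.4297
  k = 2: (55 + 45)/128 = 100/128 = 0.7812
  k = 3: (55 + 45 + 28)/128 = 128/128 = 1

Summary (fraction, with percent):

explained: PC1 0.4297 (42.97%), PC2 0.3516 (35.16%), PC3 0.2188 (21.88%);  cumulative: 0.4297, 0.7812, 1


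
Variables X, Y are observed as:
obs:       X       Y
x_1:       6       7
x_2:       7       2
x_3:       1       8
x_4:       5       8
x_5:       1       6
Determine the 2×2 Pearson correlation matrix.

Step 1 — column means:
  mean(X) = (6 + 7 + 1 + 5 + 1) / 5 = 20/5 = 4
  mean(Y) = (7 + 2 + 8 + 8 + 6) / 5 = 31/5 = 6.2

Step 2 — sample variances and covariances s[i,j] = (1/(n-1)) · Σ_k (x_{k,i} - mean_i) · (x_{k,j} - mean_j), with n-1 = 4:
  s[X,X] = ((2)·(2) + (3)·(3) + (-3)·(-3) + (1)·(1) + (-3)·(-3)) / 4 = 32/4 = 8
  s[X,Y] = ((2)·(0.8) + (3)·(-4.2) + (-3)·(1.8) + (1)·(1.8) + (-3)·(-0.2)) / 4 = -14/4 = -3.5
  s[Y,Y] = ((0.8)·(0.8) + (-4.2)·(-4.2) + (1.8)·(1.8) + (1.8)·(1.8) + (-0.2)·(-0.2)) / 4 = 24.8/4 = 6.2
  Sample standard deviations s_i = √(s[i,i]):
  s(X) = √(8) = 2.8284
  s(Y) = √(6.2) = 2.49

Step 3 — r_{ij} = s_{ij} / (s_i · s_j):
  r[X,X] = 1 (diagonal).
  r[X,Y] = -3.5 / (2.8284 · 2.49) = -3.5 / 7.0427 = -0.497
  r[Y,Y] = 1 (diagonal).

R is symmetric with unit diagonal. Assembling:

R = [[1, -0.497],
 [-0.497, 1]]


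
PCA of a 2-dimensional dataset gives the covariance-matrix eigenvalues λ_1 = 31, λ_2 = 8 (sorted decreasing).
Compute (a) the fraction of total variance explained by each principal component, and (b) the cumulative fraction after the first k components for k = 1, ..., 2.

Step 1 — total variance = trace(Sigma) = Σ λ_i = 31 + 8 = 39.

Step 2 — fraction explained by component i = λ_i / Σ λ:
  PC1: 31/39 = 0.7949
  PC2: 8/39 = 0.2051

Step 3 — cumulative fraction after k components = (λ_1 + ... + λ_k) / Σ λ:
  k = 1: 31/39 = 0.7949
  k = 2: (31 + 8)/39 = 39/39 = 1

Summary (fraction, with percent):

explained: PC1 0.7949 (79.49%), PC2 0.2051 (20.51%);  cumulative: 0.7949, 1


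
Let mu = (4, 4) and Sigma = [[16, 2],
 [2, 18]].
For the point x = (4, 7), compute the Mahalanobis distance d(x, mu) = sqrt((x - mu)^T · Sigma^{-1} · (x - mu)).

Step 1 — centre the observation: (x - mu) = (0, 3).

Step 2 — invert Sigma. det(Sigma) = 16·18 - (2)² = 284.
  Sigma^{-1} = (1/det) · [[d, -b], [-b, a]] = [[0.0634, -0.007],
 [-0.007, 0.0563]].

Step 3 — form the quadratic (x - mu)^T · Sigma^{-1} · (x - mu):
  Sigma^{-1} · (x - mu) = (-0.0211, 0.169).
  (x - mu)^T · [Sigma^{-1} · (x - mu)] = (0)·(-0.0211) + (3)·(0.169) = 0.507.

Step 4 — take square root: d = √(0.507) ≈ 0.7121.

d(x, mu) = √(0.507) ≈ 0.7121


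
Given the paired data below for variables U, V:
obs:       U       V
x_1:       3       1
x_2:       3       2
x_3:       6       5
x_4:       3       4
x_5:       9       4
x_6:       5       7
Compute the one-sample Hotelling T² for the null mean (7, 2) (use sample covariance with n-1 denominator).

Step 1 — sample mean vector:
  mean(U) = (3 + 3 + 6 + 3 + 9 + 5) / 6 = 29/6 = 4.8333
  mean(V) = (1 + 2 + 5 + 4 + 4 + 7) / 6 = 23/6 = 3.8333
  x̄ = (4.8333, 3.8333),  deviation x̄ - mu_0 = (4.8333, 3.8333) - (7, 2) = (-2.1667, 1.8333).

Step 2 — sample covariance matrix, S[i,j] = (1/(n-1)) · Σ_k (x_{k,i} - mean_i) · (x_{k,j} - mean_j), divisor n-1 = 5:
  S[U,U] = ((-1.8333)·(-1.8333) + (-1.8333)·(-1.8333) + (1.1667)·(1.1667) + (-1.8333)·(-1.8333) + (4.1667)·(4.1667) + (0.1667)·(0.1667)) / 5 = 28.8333/5 = 5.7667
  S[U,V] = ((-1.8333)·(-2.8333) + (-1.8333)·(-1.8333) + (1.1667)·(1.1667) + (-1.8333)·(0.1667) + (4.1667)·(0.1667) + (0.1667)·(3.1667)) / 5 = 10.8333/5 = 2.1667
  S[V,V] = ((-2.8333)·(-2.8333) + (-1.8333)·(-1.8333) + (1.1667)·(1.1667) + (0.1667)·(0.1667) + (0.1667)·(0.1667) + (3.1667)·(3.1667)) / 5 = 22.8333/5 = 4.5667
  S = [[5.7667, 2.1667],
 [2.1667, 4.5667]].

Step 3 — invert S. det(S) = 5.7667·4.5667 - (2.1667)² = 21.64.
  S^{-1} = (1/det) · [[d, -b], [-b, a]] = [[0.211, -0.1001],
 [-0.1001, 0.2665]].

Step 4 — quadratic form (x̄ - mu_0)^T · S^{-1} · (x̄ - mu_0):
  S^{-1} · (x̄ - mu_0) = (-0.6408, 0.7055),
  (x̄ - mu_0)^T · [...] = (-2.1667)·(-0.6408) + (1.8333)·(0.7055) = 2.6818.

Step 5 — scale by n: T² = 6 · 2.6818 = 16.0906.

T² ≈ 16.0906


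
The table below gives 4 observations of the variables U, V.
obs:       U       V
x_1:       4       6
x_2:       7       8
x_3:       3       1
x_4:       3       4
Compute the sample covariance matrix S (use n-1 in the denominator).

Step 1 — column means:
  mean(U) = (4 + 7 + 3 + 3) / 4 = 17/4 = 4.25
  mean(V) = (6 + 8 + 1 + 4) / 4 = 19/4 = 4.75

Step 2 — sample covariance S[i,j] = (1/(n-1)) · Σ_k (x_{k,i} - mean_i) · (x_{k,j} - mean_j), with n-1 = 3.
  S[U,U] = ((-0.25)·(-0.25) + (2.75)·(2.75) + (-1.25)·(-1.25) + (-1.25)·(-1.25)) / 3 = 10.75/3 = 3.5833
  S[U,V] = ((-0.25)·(1.25) + (2.75)·(3.25) + (-1.25)·(-3.75) + (-1.25)·(-0.75)) / 3 = 14.25/3 = 4.75
  S[V,V] = ((1.25)·(1.25) + (3.25)·(3.25) + (-3.75)·(-3.75) + (-0.75)·(-0.75)) / 3 = 26.75/3 = 8.9167

S is symmetric (S[j,i] = S[i,j]). Assembling:

S = [[3.5833, 4.75],
 [4.75, 8.9167]]


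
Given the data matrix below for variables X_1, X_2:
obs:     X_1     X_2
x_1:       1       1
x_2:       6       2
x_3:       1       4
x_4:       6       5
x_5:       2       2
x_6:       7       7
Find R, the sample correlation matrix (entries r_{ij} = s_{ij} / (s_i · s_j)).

Step 1 — column means:
  mean(X_1) = (1 + 6 + 1 + 6 + 2 + 7) / 6 = 23/6 = 3.8333
  mean(X_2) = (1 + 2 + 4 + 5 + 2 + 7) / 6 = 21/6 = 3.5

Step 2 — sample variances and covariances s[i,j] = (1/(n-1)) · Σ_k (x_{k,i} - mean_i) · (x_{k,j} - mean_j), with n-1 = 5:
  s[X_1,X_1] = ((-2.8333)·(-2.8333) + (2.1667)·(2.1667) + (-2.8333)·(-2.8333) + (2.1667)·(2.1667) + (-1.8333)·(-1.8333) + (3.1667)·(3.1667)) / 5 = 38.8333/5 = 7.7667
  s[X_1,X_2] = ((-2.8333)·(-2.5) + (2.1667)·(-1.5) + (-2.8333)·(0.5) + (2.1667)·(1.5) + (-1.8333)·(-1.5) + (3.1667)·(3.5)) / 5 = 19.5/5 = 3.9
  s[X_2,X_2] = ((-2.5)·(-2.5) + (-1.5)·(-1.5) + (0.5)·(0.5) + (1.5)·(1.5) + (-1.5)·(-1.5) + (3.5)·(3.5)) / 5 = 25.5/5 = 5.1
  Sample standard deviations s_i = √(s[i,i]):
  s(X_1) = √(7.7667) = 2.7869
  s(X_2) = √(5.1) = 2.2583

Step 3 — r_{ij} = s_{ij} / (s_i · s_j):
  r[X_1,X_1] = 1 (diagonal).
  r[X_1,X_2] = 3.9 / (2.7869 · 2.2583) = 3.9 / 6.2936 = 0.6197
  r[X_2,X_2] = 1 (diagonal).

R is symmetric with unit diagonal. Assembling:

R = [[1, 0.6197],
 [0.6197, 1]]


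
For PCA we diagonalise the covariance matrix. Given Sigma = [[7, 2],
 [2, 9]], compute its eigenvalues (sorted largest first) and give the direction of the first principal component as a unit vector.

Step 1 — characteristic polynomial of 2×2 Sigma:
  det(Sigma - λI) = λ² - trace · λ + det = 0.
  trace = 7 + 9 = 16, det = 7·9 - (2)² = 59.
Step 2 — discriminant:
  Δ = trace² - 4·det = 256 - 236 = 20.
Step 3 — eigenvalues:
  λ = (trace ± √Δ)/2 = (16 ± 4.4721)/2,
  λ_1 = 10.2361,  λ_2 = 5.7639.

Step 4 — unit eigenvector for λ_1: solve (Sigma - λ_1 I)v = 0. First row:
  (7 - 10.2361)·v_x + (2)·v_y = 0, i.e. (-3.2361)·v_x + (2)·v_y = 0,
  so v ∝ (b, λ_1 - a) = (2, 3.2361) = u.
  ||u|| = √((2)² + (3.2361)²) = √(14.4721) ≈ 3.8042,
  v_1 = u/||u|| ≈ (0.5257, 0.8507) (||v_1|| = 1).

λ_1 = 10.2361,  λ_2 = 5.7639;  v_1 ≈ (0.5257, 0.8507)


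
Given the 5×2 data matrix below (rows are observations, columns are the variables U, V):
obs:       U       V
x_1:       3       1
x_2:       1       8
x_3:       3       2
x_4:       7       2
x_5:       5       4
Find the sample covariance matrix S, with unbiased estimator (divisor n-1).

Step 1 — column means:
  mean(U) = (3 + 1 + 3 + 7 + 5) / 5 = 19/5 = 3.8
  mean(V) = (1 + 8 + 2 + 2 + 4) / 5 = 17/5 = 3.4

Step 2 — sample covariance S[i,j] = (1/(n-1)) · Σ_k (x_{k,i} - mean_i) · (x_{k,j} - mean_j), with n-1 = 4.
  S[U,U] = ((-0.8)·(-0.8) + (-2.8)·(-2.8) + (-0.8)·(-0.8) + (3.2)·(3.2) + (1.2)·(1.2)) / 4 = 20.8/4 = 5.2
  S[U,V] = ((-0.8)·(-2.4) + (-2.8)·(4.6) + (-0.8)·(-1.4) + (3.2)·(-1.4) + (1.2)·(0.6)) / 4 = -13.6/4 = -3.4
  S[V,V] = ((-2.4)·(-2.4) + (4.6)·(4.6) + (-1.4)·(-1.4) + (-1.4)·(-1.4) + (0.6)·(0.6)) / 4 = 31.2/4 = 7.8

S is symmetric (S[j,i] = S[i,j]). Assembling:

S = [[5.2, -3.4],
 [-3.4, 7.8]]


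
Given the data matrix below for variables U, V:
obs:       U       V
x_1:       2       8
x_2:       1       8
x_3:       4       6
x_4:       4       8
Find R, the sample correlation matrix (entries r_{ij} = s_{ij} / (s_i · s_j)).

Step 1 — column means:
  mean(U) = (2 + 1 + 4 + 4) / 4 = 11/4 = 2.75
  mean(V) = (8 + 8 + 6 + 8) / 4 = 30/4 = 7.5

Step 2 — sample variances and covariances s[i,j] = (1/(n-1)) · Σ_k (x_{k,i} - mean_i) · (x_{k,j} - mean_j), with n-1 = 3:
  s[U,U] = ((-0.75)·(-0.75) + (-1.75)·(-1.75) + (1.25)·(1.25) + (1.25)·(1.25)) / 3 = 6.75/3 = 2.25
  s[U,V] = ((-0.75)·(0.5) + (-1.75)·(0.5) + (1.25)·(-1.5) + (1.25)·(0.5)) / 3 = -2.5/3 = -0.8333
  s[V,V] = ((0.5)·(0.5) + (0.5)·(0.5) + (-1.5)·(-1.5) + (0.5)·(0.5)) / 3 = 3/3 = 1
  Sample standard deviations s_i = √(s[i,i]):
  s(U) = √(2.25) = 1.5
  s(V) = √(1) = 1

Step 3 — r_{ij} = s_{ij} / (s_i · s_j):
  r[U,U] = 1 (diagonal).
  r[U,V] = -0.8333 / (1.5 · 1) = -0.8333 / 1.5 = -0.5556
  r[V,V] = 1 (diagonal).

R is symmetric with unit diagonal. Assembling:

R = [[1, -0.5556],
 [-0.5556, 1]]


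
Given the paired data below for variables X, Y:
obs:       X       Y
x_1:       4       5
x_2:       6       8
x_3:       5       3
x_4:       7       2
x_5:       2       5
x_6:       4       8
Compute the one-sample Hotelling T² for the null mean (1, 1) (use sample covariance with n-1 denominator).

Step 1 — sample mean vector:
  mean(X) = (4 + 6 + 5 + 7 + 2 + 4) / 6 = 28/6 = 4.6667
  mean(Y) = (5 + 8 + 3 + 2 + 5 + 8) / 6 = 31/6 = 5.1667
  x̄ = (4.6667, 5.1667),  deviation x̄ - mu_0 = (4.6667, 5.1667) - (1, 1) = (3.6667, 4.1667).

Step 2 — sample covariance matrix, S[i,j] = (1/(n-1)) · Σ_k (x_{k,i} - mean_i) · (x_{k,j} - mean_j), divisor n-1 = 5:
  S[X,X] = ((-0.6667)·(-0.6667) + (1.3333)·(1.3333) + (0.3333)·(0.3333) + (2.3333)·(2.3333) + (-2.6667)·(-2.6667) + (-0.6667)·(-0.6667)) / 5 = 15.3333/5 = 3.0667
  S[X,Y] = ((-0.6667)·(-0.1667) + (1.3333)·(2.8333) + (0.3333)·(-2.1667) + (2.3333)·(-3.1667) + (-2.6667)·(-0.1667) + (-0.6667)·(2.8333)) / 5 = -5.6667/5 = -1.1333
  S[Y,Y] = ((-0.1667)·(-0.1667) + (2.8333)·(2.8333) + (-2.1667)·(-2.1667) + (-3.1667)·(-3.1667) + (-0.1667)·(-0.1667) + (2.8333)·(2.8333)) / 5 = 30.8333/5 = 6.1667
  S = [[3.0667, -1.1333],
 [-1.1333, 6.1667]].

Step 3 — invert S. det(S) = 3.0667·6.1667 - (-1.1333)² = 17.6267.
  S^{-1} = (1/det) · [[d, -b], [-b, a]] = [[0.3498, 0.0643],
 [0.0643, 0.174]].

Step 4 — quadratic form (x̄ - mu_0)^T · S^{-1} · (x̄ - mu_0):
  S^{-1} · (x̄ - mu_0) = (1.5507, 0.9607),
  (x̄ - mu_0)^T · [...] = (3.6667)·(1.5507) + (4.1667)·(0.9607) = 9.6886.

Step 5 — scale by n: T² = 6 · 9.6886 = 58.1316.

T² ≈ 58.1316


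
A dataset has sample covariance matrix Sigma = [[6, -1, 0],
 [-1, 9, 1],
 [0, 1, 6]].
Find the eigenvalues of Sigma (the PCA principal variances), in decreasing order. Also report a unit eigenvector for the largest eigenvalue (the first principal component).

Step 1 — characteristic polynomial p(λ) = det(λI - Sigma) = λ³ - tr·λ² + c_1·λ - det, where tr = trace, c_1 = sum of the principal 2×2 minors, det = det(Sigma):
  tr = 6 + 9 + 6 = 21,
  c_1 = (6·9 - (-1)²) + (6·6 - (0)²) + (9·6 - (1)²) = 53 + 36 + 53 = 142,
  det = 6·(9·6 - (1)²) - (-1)·((-1)·6 - (1)·(0)) + (0)·((-1)·(1) - 9·(0)) = 6·(53) - (-1)·(-6) + (0)·(-1) = 312.
  So p(λ) = λ³ - 21λ² + 142λ - 312.
Step 2 — look for an integer root (rational root theorem: any rational root is an integer divisor of 312). Testing λ = 6:
  p(6) = 216 - 756 + 852 - 312 = 0  ✓
  Dividing out (λ - 6): p(λ) = (λ - 6)(λ² - 15λ + 52).
Step 3 — remaining eigenvalues from the quadratic λ² - 15λ + 52 = 0:
  Δ = 15² - 4·52 = 225 - 208 = 17,  λ = (15 ± √17)/2 = (15 ± 4.1231)/2 ≈ 9.5616 or 5.4384.
  Sorted: λ_1 = 9.5616,  λ_2 = 6,  λ_3 = 5.4384  (check: sum = 21 = tr ✓).

Step 4 — unit eigenvector for λ_1 ≈ 9.5616: v spans the null space of (Sigma - λ_1 I), whose rows are
  r_1 = (-3.5616, -1, 0),  r_2 = (-1, -0.5616, 1),  r_3 = (0, 1, -3.5616).
  v is orthogonal to every row, so take v ∝ r_1 × r_2 = ((-1)·(1) - (0)·(-0.5616), (0)·(-1) - (-3.5616)·(1), (-3.5616)·(-0.5616) - (-1)·(-1)) ≈ (-1, 3.5616, 1).
  Rescale (multiply by -1 so the first nonzero entry is positive): u = (1, -3.5616, -1).
  ||u|| = √((1)² + (-3.5616)² + (-1)²) = √(14.6847) ≈ 3.8321,  v_1 = u/||u|| ≈ (0.261, -0.9294, -0.261) (||v_1|| = 1).

λ_1 = 9.5616,  λ_2 = 6,  λ_3 = 5.4384;  v_1 ≈ (0.261, -0.9294, -0.261)


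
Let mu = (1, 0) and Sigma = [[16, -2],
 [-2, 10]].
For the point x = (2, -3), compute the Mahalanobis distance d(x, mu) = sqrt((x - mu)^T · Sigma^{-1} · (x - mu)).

Step 1 — centre the observation: (x - mu) = (1, -3).

Step 2 — invert Sigma. det(Sigma) = 16·10 - (-2)² = 156.
  Sigma^{-1} = (1/det) · [[d, -b], [-b, a]] = [[0.0641, 0.0128],
 [0.0128, 0.1026]].

Step 3 — form the quadratic (x - mu)^T · Sigma^{-1} · (x - mu):
  Sigma^{-1} · (x - mu) = (0.0256, -0.2949).
  (x - mu)^T · [Sigma^{-1} · (x - mu)] = (1)·(0.0256) + (-3)·(-0.2949) = 0.9103.

Step 4 — take square root: d = √(0.9103) ≈ 0.9541.

d(x, mu) = √(0.9103) ≈ 0.9541


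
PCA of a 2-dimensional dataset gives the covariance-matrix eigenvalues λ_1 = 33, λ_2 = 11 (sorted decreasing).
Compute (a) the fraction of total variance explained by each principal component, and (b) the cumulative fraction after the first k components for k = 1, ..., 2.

Step 1 — total variance = trace(Sigma) = Σ λ_i = 33 + 11 = 44.

Step 2 — fraction explained by component i = λ_i / Σ λ:
  PC1: 33/44 = 0.75
  PC2: 11/44 = 0.25

Step 3 — cumulative fraction after k components = (λ_1 + ... + λ_k) / Σ λ:
  k = 1: 33/44 = 0.75
  k = 2: (33 + 11)/44 = 44/44 = 1

Summary (fraction, with percent):

explained: PC1 0.75 (75%), PC2 0.25 (25%);  cumulative: 0.75, 1


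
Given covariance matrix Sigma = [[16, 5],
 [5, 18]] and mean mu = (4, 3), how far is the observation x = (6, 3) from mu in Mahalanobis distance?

Step 1 — centre the observation: (x - mu) = (2, 0).

Step 2 — invert Sigma. det(Sigma) = 16·18 - (5)² = 263.
  Sigma^{-1} = (1/det) · [[d, -b], [-b, a]] = [[0.0684, -0.019],
 [-0.019, 0.0608]].

Step 3 — form the quadratic (x - mu)^T · Sigma^{-1} · (x - mu):
  Sigma^{-1} · (x - mu) = (0.1369, -0.038).
  (x - mu)^T · [Sigma^{-1} · (x - mu)] = (2)·(0.1369) + (0)·(-0.038) = 0.2738.

Step 4 — take square root: d = √(0.2738) ≈ 0.5232.

d(x, mu) = √(0.2738) ≈ 0.5232


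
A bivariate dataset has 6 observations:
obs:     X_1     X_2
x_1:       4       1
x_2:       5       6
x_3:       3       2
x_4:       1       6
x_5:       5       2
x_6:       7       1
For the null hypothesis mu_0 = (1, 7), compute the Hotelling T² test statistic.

Step 1 — sample mean vector:
  mean(X_1) = (4 + 5 + 3 + 1 + 5 + 7) / 6 = 25/6 = 4.1667
  mean(X_2) = (1 + 6 + 2 + 6 + 2 + 1) / 6 = 18/6 = 3
  x̄ = (4.1667, 3),  deviation x̄ - mu_0 = (4.1667, 3) - (1, 7) = (3.1667, -4).

Step 2 — sample covariance matrix, S[i,j] = (1/(n-1)) · Σ_k (x_{k,i} - mean_i) · (x_{k,j} - mean_j), divisor n-1 = 5:
  S[X_1,X_1] = ((-0.1667)·(-0.1667) + (0.8333)·(0.8333) + (-1.1667)·(-1.1667) + (-3.1667)·(-3.1667) + (0.8333)·(0.8333) + (2.8333)·(2.8333)) / 5 = 20.8333/5 = 4.1667
  S[X_1,X_2] = ((-0.1667)·(-2) + (0.8333)·(3) + (-1.1667)·(-1) + (-3.1667)·(3) + (0.8333)·(-1) + (2.8333)·(-2)) / 5 = -12/5 = -2.4
  S[X_2,X_2] = ((-2)·(-2) + (3)·(3) + (-1)·(-1) + (3)·(3) + (-1)·(-1) + (-2)·(-2)) / 5 = 28/5 = 5.6
  S = [[4.1667, -2.4],
 [-2.4, 5.6]].

Step 3 — invert S. det(S) = 4.1667·5.6 - (-2.4)² = 17.5733.
  S^{-1} = (1/det) · [[d, -b], [-b, a]] = [[0.3187, 0.1366],
 [0.1366, 0.2371]].

Step 4 — quadratic form (x̄ - mu_0)^T · S^{-1} · (x̄ - mu_0):
  S^{-1} · (x̄ - mu_0) = (0.4628, -0.5159),
  (x̄ - mu_0)^T · [...] = (3.1667)·(0.4628) + (-4)·(-0.5159) = 3.5293.

Step 5 — scale by n: T² = 6 · 3.5293 = 21.176.

T² ≈ 21.176


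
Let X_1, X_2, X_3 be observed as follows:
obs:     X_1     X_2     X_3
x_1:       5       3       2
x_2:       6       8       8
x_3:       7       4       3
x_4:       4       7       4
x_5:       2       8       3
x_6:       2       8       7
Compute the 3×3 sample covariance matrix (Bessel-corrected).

Step 1 — column means:
  mean(X_1) = (5 + 6 + 7 + 4 + 2 + 2) / 6 = 26/6 = 4.3333
  mean(X_2) = (3 + 8 + 4 + 7 + 8 + 8) / 6 = 38/6 = 6.3333
  mean(X_3) = (2 + 8 + 3 + 4 + 3 + 7) / 6 = 27/6 = 4.5

Step 2 — sample covariance S[i,j] = (1/(n-1)) · Σ_k (x_{k,i} - mean_i) · (x_{k,j} - mean_j), with n-1 = 5.
  S[X_1,X_1] = ((0.6667)·(0.6667) + (1.6667)·(1.6667) + (2.6667)·(2.6667) + (-0.3333)·(-0.3333) + (-2.3333)·(-2.3333) + (-2.3333)·(-2.3333)) / 5 = 21.3333/5 = 4.2667
  S[X_1,X_2] = ((0.6667)·(-3.3333) + (1.6667)·(1.6667) + (2.6667)·(-2.3333) + (-0.3333)·(0.6667) + (-2.3333)·(1.6667) + (-2.3333)·(1.6667)) / 5 = -13.6667/5 = -2.7333
  S[X_1,X_3] = ((0.6667)·(-2.5) + (1.6667)·(3.5) + (2.6667)·(-1.5) + (-0.3333)·(-0.5) + (-2.3333)·(-1.5) + (-2.3333)·(2.5)) / 5 = -2/5 = -0.4
  S[X_2,X_2] = ((-3.3333)·(-3.3333) + (1.6667)·(1.6667) + (-2.3333)·(-2.3333) + (0.6667)·(0.6667) + (1.6667)·(1.6667) + (1.6667)·(1.6667)) / 5 = 25.3333/5 = 5.0667
  S[X_2,X_3] = ((-3.3333)·(-2.5) + (1.6667)·(3.5) + (-2.3333)·(-1.5) + (0.6667)·(-0.5) + (1.6667)·(-1.5) + (1.6667)·(2.5)) / 5 = 19/5 = 3.8
  S[X_3,X_3] = ((-2.5)·(-2.5) + (3.5)·(3.5) + (-1.5)·(-1.5) + (-0.5)·(-0.5) + (-1.5)·(-1.5) + (2.5)·(2.5)) / 5 = 29.5/5 = 5.9

S is symmetric (S[j,i] = S[i,j]). Assembling:

S = [[4.2667, -2.7333, -0.4],
 [-2.7333, 5.0667, 3.8],
 [-0.4, 3.8, 5.9]]


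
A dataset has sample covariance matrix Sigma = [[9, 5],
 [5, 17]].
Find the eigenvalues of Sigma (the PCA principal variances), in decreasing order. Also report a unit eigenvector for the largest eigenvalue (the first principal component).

Step 1 — characteristic polynomial of 2×2 Sigma:
  det(Sigma - λI) = λ² - trace · λ + det = 0.
  trace = 9 + 17 = 26, det = 9·17 - (5)² = 128.
Step 2 — discriminant:
  Δ = trace² - 4·det = 676 - 512 = 164.
Step 3 — eigenvalues:
  λ = (trace ± √Δ)/2 = (26 ± 12.8062)/2,
  λ_1 = 19.4031,  λ_2 = 6.5969.

Step 4 — unit eigenvector for λ_1: solve (Sigma - λ_1 I)v = 0. First row:
  (9 - 19.4031)·v_x + (5)·v_y = 0, i.e. (-10.4031)·v_x + (5)·v_y = 0,
  so v ∝ (b, λ_1 - a) = (5, 10.4031) = u.
  ||u|| = √((5)² + (10.4031)²) = √(133.225) ≈ 11.5423,
  v_1 = u/||u|| ≈ (0.4332, 0.9013) (||v_1|| = 1).

λ_1 = 19.4031,  λ_2 = 6.5969;  v_1 ≈ (0.4332, 0.9013)


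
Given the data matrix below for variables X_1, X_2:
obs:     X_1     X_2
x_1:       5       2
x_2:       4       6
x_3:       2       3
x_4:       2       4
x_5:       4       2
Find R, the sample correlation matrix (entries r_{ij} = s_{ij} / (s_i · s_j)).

Step 1 — column means:
  mean(X_1) = (5 + 4 + 2 + 2 + 4) / 5 = 17/5 = 3.4
  mean(X_2) = (2 + 6 + 3 + 4 + 2) / 5 = 17/5 = 3.4

Step 2 — sample variances and covariances s[i,j] = (1/(n-1)) · Σ_k (x_{k,i} - mean_i) · (x_{k,j} - mean_j), with n-1 = 4:
  s[X_1,X_1] = ((1.6)·(1.6) + (0.6)·(0.6) + (-1.4)·(-1.4) + (-1.4)·(-1.4) + (0.6)·(0.6)) / 4 = 7.2/4 = 1.8
  s[X_1,X_2] = ((1.6)·(-1.4) + (0.6)·(2.6) + (-1.4)·(-0.4) + (-1.4)·(0.6) + (0.6)·(-1.4)) / 4 = -1.8/4 = -0.45
  s[X_2,X_2] = ((-1.4)·(-1.4) + (2.6)·(2.6) + (-0.4)·(-0.4) + (0.6)·(0.6) + (-1.4)·(-1.4)) / 4 = 11.2/4 = 2.8
  Sample standard deviations s_i = √(s[i,i]):
  s(X_1) = √(1.8) = 1.3416
  s(X_2) = √(2.8) = 1.6733

Step 3 — r_{ij} = s_{ij} / (s_i · s_j):
  r[X_1,X_1] = 1 (diagonal).
  r[X_1,X_2] = -0.45 / (1.3416 · 1.6733) = -0.45 / 2.245 = -0.2004
  r[X_2,X_2] = 1 (diagonal).

R is symmetric with unit diagonal. Assembling:

R = [[1, -0.2004],
 [-0.2004, 1]]


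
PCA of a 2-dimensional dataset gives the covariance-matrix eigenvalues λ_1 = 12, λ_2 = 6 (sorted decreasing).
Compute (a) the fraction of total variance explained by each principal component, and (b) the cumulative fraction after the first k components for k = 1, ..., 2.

Step 1 — total variance = trace(Sigma) = Σ λ_i = 12 + 6 = 18.

Step 2 — fraction explained by component i = λ_i / Σ λ:
  PC1: 12/18 = 0.6667
  PC2: 6/18 = 0.3333

Step 3 — cumulative fraction after k components = (λ_1 + ... + λ_k) / Σ λ:
  k = 1: 12/18 = 0.6667
  k = 2: (12 + 6)/18 = 18/18 = 1

Summary (fraction, with percent):

explained: PC1 0.6667 (66.67%), PC2 0.3333 (33.33%);  cumulative: 0.6667, 1


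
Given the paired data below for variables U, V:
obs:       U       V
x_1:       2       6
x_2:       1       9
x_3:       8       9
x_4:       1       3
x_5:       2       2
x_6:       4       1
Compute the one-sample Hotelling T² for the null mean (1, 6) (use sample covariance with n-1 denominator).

Step 1 — sample mean vector:
  mean(U) = (2 + 1 + 8 + 1 + 2 + 4) / 6 = 18/6 = 3
  mean(V) = (6 + 9 + 9 + 3 + 2 + 1) / 6 = 30/6 = 5
  x̄ = (3, 5),  deviation x̄ - mu_0 = (3, 5) - (1, 6) = (2, -1).

Step 2 — sample covariance matrix, S[i,j] = (1/(n-1)) · Σ_k (x_{k,i} - mean_i) · (x_{k,j} - mean_j), divisor n-1 = 5:
  S[U,U] = ((-1)·(-1) + (-2)·(-2) + (5)·(5) + (-2)·(-2) + (-1)·(-1) + (1)·(1)) / 5 = 36/5 = 7.2
  S[U,V] = ((-1)·(1) + (-2)·(4) + (5)·(4) + (-2)·(-2) + (-1)·(-3) + (1)·(-4)) / 5 = 14/5 = 2.8
  S[V,V] = ((1)·(1) + (4)·(4) + (4)·(4) + (-2)·(-2) + (-3)·(-3) + (-4)·(-4)) / 5 = 62/5 = 12.4
  S = [[7.2, 2.8],
 [2.8, 12.4]].

Step 3 — invert S. det(S) = 7.2·12.4 - (2.8)² = 81.44.
  S^{-1} = (1/det) · [[d, -b], [-b, a]] = [[0.1523, -0.0344],
 [-0.0344, 0.0884]].

Step 4 — quadratic form (x̄ - mu_0)^T · S^{-1} · (x̄ - mu_0):
  S^{-1} · (x̄ - mu_0) = (0.3389, -0.1572),
  (x̄ - mu_0)^T · [...] = (2)·(0.3389) + (-1)·(-0.1572) = 0.835.

Step 5 — scale by n: T² = 6 · 0.835 = 5.0098.

T² ≈ 5.0098


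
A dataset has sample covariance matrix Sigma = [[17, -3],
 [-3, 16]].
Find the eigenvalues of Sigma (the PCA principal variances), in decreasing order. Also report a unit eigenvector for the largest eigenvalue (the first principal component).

Step 1 — characteristic polynomial of 2×2 Sigma:
  det(Sigma - λI) = λ² - trace · λ + det = 0.
  trace = 17 + 16 = 33, det = 17·16 - (-3)² = 263.
Step 2 — discriminant:
  Δ = trace² - 4·det = 1089 - 1052 = 37.
Step 3 — eigenvalues:
  λ = (trace ± √Δ)/2 = (33 ± 6.0828)/2,
  λ_1 = 19.5414,  λ_2 = 13.4586.

Step 4 — unit eigenvector for λ_1: solve (Sigma - λ_1 I)v = 0. First row:
  (17 - 19.5414)·v_x + (-3)·v_y = 0, i.e. (-2.5414)·v_x + (-3)·v_y = 0,
  so v ∝ (b, λ_1 - a) = (-3, 2.5414); multiply by -1 so the first entry is positive: u = (3, -2.5414).
  ||u|| = √((3)² + (-2.5414)²) = √(15.4586) ≈ 3.9317,
  v_1 = u/||u|| ≈ (0.763, -0.6464) (||v_1|| = 1).

λ_1 = 19.5414,  λ_2 = 13.4586;  v_1 ≈ (0.763, -0.6464)


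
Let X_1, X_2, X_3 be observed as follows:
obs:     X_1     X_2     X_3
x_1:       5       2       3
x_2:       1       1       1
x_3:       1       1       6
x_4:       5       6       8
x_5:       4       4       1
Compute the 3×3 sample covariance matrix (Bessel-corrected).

Step 1 — column means:
  mean(X_1) = (5 + 1 + 1 + 5 + 4) / 5 = 16/5 = 3.2
  mean(X_2) = (2 + 1 + 1 + 6 + 4) / 5 = 14/5 = 2.8
  mean(X_3) = (3 + 1 + 6 + 8 + 1) / 5 = 19/5 = 3.8

Step 2 — sample covariance S[i,j] = (1/(n-1)) · Σ_k (x_{k,i} - mean_i) · (x_{k,j} - mean_j), with n-1 = 4.
  S[X_1,X_1] = ((1.8)·(1.8) + (-2.2)·(-2.2) + (-2.2)·(-2.2) + (1.8)·(1.8) + (0.8)·(0.8)) / 4 = 16.8/4 = 4.2
  S[X_1,X_2] = ((1.8)·(-0.8) + (-2.2)·(-1.8) + (-2.2)·(-1.8) + (1.8)·(3.2) + (0.8)·(1.2)) / 4 = 13.2/4 = 3.3
  S[X_1,X_3] = ((1.8)·(-0.8) + (-2.2)·(-2.8) + (-2.2)·(2.2) + (1.8)·(4.2) + (0.8)·(-2.8)) / 4 = 5.2/4 = 1.3
  S[X_2,X_2] = ((-0.8)·(-0.8) + (-1.8)·(-1.8) + (-1.8)·(-1.8) + (3.2)·(3.2) + (1.2)·(1.2)) / 4 = 18.8/4 = 4.7
  S[X_2,X_3] = ((-0.8)·(-0.8) + (-1.8)·(-2.8) + (-1.8)·(2.2) + (3.2)·(4.2) + (1.2)·(-2.8)) / 4 = 11.8/4 = 2.95
  S[X_3,X_3] = ((-0.8)·(-0.8) + (-2.8)·(-2.8) + (2.2)·(2.2) + (4.2)·(4.2) + (-2.8)·(-2.8)) / 4 = 38.8/4 = 9.7

S is symmetric (S[j,i] = S[i,j]). Assembling:

S = [[4.2, 3.3, 1.3],
 [3.3, 4.7, 2.95],
 [1.3, 2.95, 9.7]]


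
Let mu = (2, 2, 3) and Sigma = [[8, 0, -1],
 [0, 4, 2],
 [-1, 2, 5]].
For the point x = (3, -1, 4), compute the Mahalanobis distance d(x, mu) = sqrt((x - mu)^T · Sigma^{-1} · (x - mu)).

Step 1 — centre the observation: (x - mu) = (1, -3, 1).

Step 2 — invert Sigma (cofactor / det for 3×3, or solve directly):
  Sigma^{-1} = [[0.129, -0.0161, 0.0323],
 [-0.0161, 0.3145, -0.129],
 [0.0323, -0.129, 0.2581]].

Step 3 — form the quadratic (x - mu)^T · Sigma^{-1} · (x - mu):
  Sigma^{-1} · (x - mu) = (0.2097, -1.0887, 0.6774).
  (x - mu)^T · [Sigma^{-1} · (x - mu)] = (1)·(0.2097) + (-3)·(-1.0887) + (1)·(0.6774) = 4.1532.

Step 4 — take square root: d = √(4.1532) ≈ 2.0379.

d(x, mu) = √(4.1532) ≈ 2.0379


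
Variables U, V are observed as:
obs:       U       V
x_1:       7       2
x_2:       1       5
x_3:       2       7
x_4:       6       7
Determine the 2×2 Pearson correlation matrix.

Step 1 — column means:
  mean(U) = (7 + 1 + 2 + 6) / 4 = 16/4 = 4
  mean(V) = (2 + 5 + 7 + 7) / 4 = 21/4 = 5.25

Step 2 — sample variances and covariances s[i,j] = (1/(n-1)) · Σ_k (x_{k,i} - mean_i) · (x_{k,j} - mean_j), with n-1 = 3:
  s[U,U] = ((3)·(3) + (-3)·(-3) + (-2)·(-2) + (2)·(2)) / 3 = 26/3 = 8.6667
  s[U,V] = ((3)·(-3.25) + (-3)·(-0.25) + (-2)·(1.75) + (2)·(1.75)) / 3 = -9/3 = -3
  s[V,V] = ((-3.25)·(-3.25) + (-0.25)·(-0.25) + (1.75)·(1.75) + (1.75)·(1.75)) / 3 = 16.75/3 = 5.5833
  Sample standard deviations s_i = √(s[i,i]):
  s(U) = √(8.6667) = 2.9439
  s(V) = √(5.5833) = 2.3629

Step 3 — r_{ij} = s_{ij} / (s_i · s_j):
  r[U,U] = 1 (diagonal).
  r[U,V] = -3 / (2.9439 · 2.3629) = -3 / 6.9562 = -0.4313
  r[V,V] = 1 (diagonal).

R is symmetric with unit diagonal. Assembling:

R = [[1, -0.4313],
 [-0.4313, 1]]


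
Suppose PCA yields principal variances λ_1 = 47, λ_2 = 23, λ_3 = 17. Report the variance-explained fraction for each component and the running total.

Step 1 — total variance = trace(Sigma) = Σ λ_i = 47 + 23 + 17 = 87.

Step 2 — fraction explained by component i = λ_i / Σ λ:
  PC1: 47/87 = 0.5402
  PC2: 23/87 = 0.2644
  PC3: 17/87 = 0.1954

Step 3 — cumulative fraction after k components = (λ_1 + ... + λ_k) / Σ λ:
  k = 1: 47/87 = 0.5402
  k = 2: (47 + 23)/87 = 70/87 = 0.8046
  k = 3: (47 + 23 + 17)/87 = 87/87 = 1

Summary (fraction, with percent):

explained: PC1 0.5402 (54.02%), PC2 0.2644 (26.44%), PC3 0.1954 (19.54%);  cumulative: 0.5402, 0.8046, 1


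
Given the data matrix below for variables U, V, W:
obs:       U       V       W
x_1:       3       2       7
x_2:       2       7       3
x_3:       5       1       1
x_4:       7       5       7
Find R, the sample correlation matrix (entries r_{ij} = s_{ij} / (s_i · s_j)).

Step 1 — column means:
  mean(U) = (3 + 2 + 5 + 7) / 4 = 17/4 = 4.25
  mean(V) = (2 + 7 + 1 + 5) / 4 = 15/4 = 3.75
  mean(W) = (7 + 3 + 1 + 7) / 4 = 18/4 = 4.5

Step 2 — sample variances and covariances s[i,j] = (1/(n-1)) · Σ_k (x_{k,i} - mean_i) · (x_{k,j} - mean_j), with n-1 = 3:
  s[U,U] = ((-1.25)·(-1.25) + (-2.25)·(-2.25) + (0.75)·(0.75) + (2.75)·(2.75)) / 3 = 14.75/3 = 4.9167
  s[U,V] = ((-1.25)·(-1.75) + (-2.25)·(3.25) + (0.75)·(-2.75) + (2.75)·(1.25)) / 3 = -3.75/3 = -1.25
  s[U,W] = ((-1.25)·(2.5) + (-2.25)·(-1.5) + (0.75)·(-3.5) + (2.75)·(2.5)) / 3 = 4.5/3 = 1.5
  s[V,V] = ((-1.75)·(-1.75) + (3.25)·(3.25) + (-2.75)·(-2.75) + (1.25)·(1.25)) / 3 = 22.75/3 = 7.5833
  s[V,W] = ((-1.75)·(2.5) + (3.25)·(-1.5) + (-2.75)·(-3.5) + (1.25)·(2.5)) / 3 = 3.5/3 = 1.1667
  s[W,W] = ((2.5)·(2.5) + (-1.5)·(-1.5) + (-3.5)·(-3.5) + (2.5)·(2.5)) / 3 = 27/3 = 9
  Sample standard deviations s_i = √(s[i,i]):
  s(U) = √(4.9167) = 2.2174
  s(V) = √(7.5833) = 2.7538
  s(W) = √(9) = 3

Step 3 — r_{ij} = s_{ij} / (s_i · s_j):
  r[U,U] = 1 (diagonal).
  r[U,V] = -1.25 / (2.2174 · 2.7538) = -1.25 / 6.1061 = -0.2047
  r[U,W] = 1.5 / (2.2174 · 3) = 1.5 / 6.6521 = 0.2255
  r[V,V] = 1 (diagonal).
  r[V,W] = 1.1667 / (2.7538 · 3) = 1.1667 / 8.2614 = 0.1412
  r[W,W] = 1 (diagonal).

R is symmetric with unit diagonal. Assembling:

R = [[1, -0.2047, 0.2255],
 [-0.2047, 1, 0.1412],
 [0.2255, 0.1412, 1]]


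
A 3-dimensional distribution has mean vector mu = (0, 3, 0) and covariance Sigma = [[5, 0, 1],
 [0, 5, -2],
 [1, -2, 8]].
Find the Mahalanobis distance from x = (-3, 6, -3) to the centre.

Step 1 — centre the observation: (x - mu) = (-3, 3, -3).

Step 2 — invert Sigma (cofactor / det for 3×3, or solve directly):
  Sigma^{-1} = [[0.2057, -0.0114, -0.0286],
 [-0.0114, 0.2229, 0.0571],
 [-0.0286, 0.0571, 0.1429]].

Step 3 — form the quadratic (x - mu)^T · Sigma^{-1} · (x - mu):
  Sigma^{-1} · (x - mu) = (-0.5657, 0.5314, -0.1714).
  (x - mu)^T · [Sigma^{-1} · (x - mu)] = (-3)·(-0.5657) + (3)·(0.5314) + (-3)·(-0.1714) = 3.8057.

Step 4 — take square root: d = √(3.8057) ≈ 1.9508.

d(x, mu) = √(3.8057) ≈ 1.9508


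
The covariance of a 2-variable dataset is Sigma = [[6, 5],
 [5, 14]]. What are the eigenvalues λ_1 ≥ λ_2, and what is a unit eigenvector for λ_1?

Step 1 — characteristic polynomial of 2×2 Sigma:
  det(Sigma - λI) = λ² - trace · λ + det = 0.
  trace = 6 + 14 = 20, det = 6·14 - (5)² = 59.
Step 2 — discriminant:
  Δ = trace² - 4·det = 400 - 236 = 164.
Step 3 — eigenvalues:
  λ = (trace ± √Δ)/2 = (20 ± 12.8062)/2,
  λ_1 = 16.4031,  λ_2 = 3.5969.

Step 4 — unit eigenvector for λ_1: solve (Sigma - λ_1 I)v = 0. First row:
  (6 - 16.4031)·v_x + (5)·v_y = 0, i.e. (-10.4031)·v_x + (5)·v_y = 0,
  so v ∝ (b, λ_1 - a) = (5, 10.4031) = u.
  ||u|| = √((5)² + (10.4031)²) = √(133.225) ≈ 11.5423,
  v_1 = u/||u|| ≈ (0.4332, 0.9013) (||v_1|| = 1).

λ_1 = 16.4031,  λ_2 = 3.5969;  v_1 ≈ (0.4332, 0.9013)


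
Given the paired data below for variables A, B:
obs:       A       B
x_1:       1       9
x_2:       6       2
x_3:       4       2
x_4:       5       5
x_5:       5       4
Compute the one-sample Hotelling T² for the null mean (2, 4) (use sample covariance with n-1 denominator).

Step 1 — sample mean vector:
  mean(A) = (1 + 6 + 4 + 5 + 5) / 5 = 21/5 = 4.2
  mean(B) = (9 + 2 + 2 + 5 + 4) / 5 = 22/5 = 4.4
  x̄ = (4.2, 4.4),  deviation x̄ - mu_0 = (4.2, 4.4) - (2, 4) = (2.2, 0.4).

Step 2 — sample covariance matrix, S[i,j] = (1/(n-1)) · Σ_k (x_{k,i} - mean_i) · (x_{k,j} - mean_j), divisor n-1 = 4:
  S[A,A] = ((-3.2)·(-3.2) + (1.8)·(1.8) + (-0.2)·(-0.2) + (0.8)·(0.8) + (0.8)·(0.8)) / 4 = 14.8/4 = 3.7
  S[A,B] = ((-3.2)·(4.6) + (1.8)·(-2.4) + (-0.2)·(-2.4) + (0.8)·(0.6) + (0.8)·(-0.4)) / 4 = -18.4/4 = -4.6
  S[B,B] = ((4.6)·(4.6) + (-2.4)·(-2.4) + (-2.4)·(-2.4) + (0.6)·(0.6) + (-0.4)·(-0.4)) / 4 = 33.2/4 = 8.3
  S = [[3.7, -4.6],
 [-4.6, 8.3]].

Step 3 — invert S. det(S) = 3.7·8.3 - (-4.6)² = 9.55.
  S^{-1} = (1/det) · [[d, -b], [-b, a]] = [[0.8691, 0.4817],
 [0.4817, 0.3874]].

Step 4 — quadratic form (x̄ - mu_0)^T · S^{-1} · (x̄ - mu_0):
  S^{-1} · (x̄ - mu_0) = (2.1047, 1.2147),
  (x̄ - mu_0)^T · [...] = (2.2)·(2.1047) + (0.4)·(1.2147) = 5.1162.

Step 5 — scale by n: T² = 5 · 5.1162 = 25.5812.

T² ≈ 25.5812


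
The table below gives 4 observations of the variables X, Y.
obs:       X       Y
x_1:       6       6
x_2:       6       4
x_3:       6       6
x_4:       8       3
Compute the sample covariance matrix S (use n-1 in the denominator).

Step 1 — column means:
  mean(X) = (6 + 6 + 6 + 8) / 4 = 26/4 = 6.5
  mean(Y) = (6 + 4 + 6 + 3) / 4 = 19/4 = 4.75

Step 2 — sample covariance S[i,j] = (1/(n-1)) · Σ_k (x_{k,i} - mean_i) · (x_{k,j} - mean_j), with n-1 = 3.
  S[X,X] = ((-0.5)·(-0.5) + (-0.5)·(-0.5) + (-0.5)·(-0.5) + (1.5)·(1.5)) / 3 = 3/3 = 1
  S[X,Y] = ((-0.5)·(1.25) + (-0.5)·(-0.75) + (-0.5)·(1.25) + (1.5)·(-1.75)) / 3 = -3.5/3 = -1.1667
  S[Y,Y] = ((1.25)·(1.25) + (-0.75)·(-0.75) + (1.25)·(1.25) + (-1.75)·(-1.75)) / 3 = 6.75/3 = 2.25

S is symmetric (S[j,i] = S[i,j]). Assembling:

S = [[1, -1.1667],
 [-1.1667, 2.25]]


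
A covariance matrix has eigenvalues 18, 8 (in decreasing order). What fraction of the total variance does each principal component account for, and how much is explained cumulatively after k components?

Step 1 — total variance = trace(Sigma) = Σ λ_i = 18 + 8 = 26.

Step 2 — fraction explained by component i = λ_i / Σ λ:
  PC1: 18/26 = 0.6923
  PC2: 8/26 = 0.3077

Step 3 — cumulative fraction after k components = (λ_1 + ... + λ_k) / Σ λ:
  k = 1: 18/26 = 0.6923
  k = 2: (18 + 8)/26 = 26/26 = 1

Summary (fraction, with percent):

explained: PC1 0.6923 (69.23%), PC2 0.3077 (30.77%);  cumulative: 0.6923, 1


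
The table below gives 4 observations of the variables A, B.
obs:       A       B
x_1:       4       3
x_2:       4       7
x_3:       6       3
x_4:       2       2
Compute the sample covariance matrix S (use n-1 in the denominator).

Step 1 — column means:
  mean(A) = (4 + 4 + 6 + 2) / 4 = 16/4 = 4
  mean(B) = (3 + 7 + 3 + 2) / 4 = 15/4 = 3.75

Step 2 — sample covariance S[i,j] = (1/(n-1)) · Σ_k (x_{k,i} - mean_i) · (x_{k,j} - mean_j), with n-1 = 3.
  S[A,A] = ((0)·(0) + (0)·(0) + (2)·(2) + (-2)·(-2)) / 3 = 8/3 = 2.6667
  S[A,B] = ((0)·(-0.75) + (0)·(3.25) + (2)·(-0.75) + (-2)·(-1.75)) / 3 = 2/3 = 0.6667
  S[B,B] = ((-0.75)·(-0.75) + (3.25)·(3.25) + (-0.75)·(-0.75) + (-1.75)·(-1.75)) / 3 = 14.75/3 = 4.9167

S is symmetric (S[j,i] = S[i,j]). Assembling:

S = [[2.6667, 0.6667],
 [0.6667, 4.9167]]


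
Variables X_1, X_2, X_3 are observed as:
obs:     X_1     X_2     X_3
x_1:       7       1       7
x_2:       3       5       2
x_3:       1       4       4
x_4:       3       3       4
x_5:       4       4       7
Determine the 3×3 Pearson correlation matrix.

Step 1 — column means:
  mean(X_1) = (7 + 3 + 1 + 3 + 4) / 5 = 18/5 = 3.6
  mean(X_2) = (1 + 5 + 4 + 3 + 4) / 5 = 17/5 = 3.4
  mean(X_3) = (7 + 2 + 4 + 4 + 7) / 5 = 24/5 = 4.8

Step 2 — sample variances and covariances s[i,j] = (1/(n-1)) · Σ_k (x_{k,i} - mean_i) · (x_{k,j} - mean_j), with n-1 = 4:
  s[X_1,X_1] = ((3.4)·(3.4) + (-0.6)·(-0.6) + (-2.6)·(-2.6) + (-0.6)·(-0.6) + (0.4)·(0.4)) / 4 = 19.2/4 = 4.8
  s[X_1,X_2] = ((3.4)·(-2.4) + (-0.6)·(1.6) + (-2.6)·(0.6) + (-0.6)·(-0.4) + (0.4)·(0.6)) / 4 = -10.2/4 = -2.55
  s[X_1,X_3] = ((3.4)·(2.2) + (-0.6)·(-2.8) + (-2.6)·(-0.8) + (-0.6)·(-0.8) + (0.4)·(2.2)) / 4 = 12.6/4 = 3.15
  s[X_2,X_2] = ((-2.4)·(-2.4) + (1.6)·(1.6) + (0.6)·(0.6) + (-0.4)·(-0.4) + (0.6)·(0.6)) / 4 = 9.2/4 = 2.3
  s[X_2,X_3] = ((-2.4)·(2.2) + (1.6)·(-2.8) + (0.6)·(-0.8) + (-0.4)·(-0.8) + (0.6)·(2.2)) / 4 = -8.6/4 = -2.15
  s[X_3,X_3] = ((2.2)·(2.2) + (-2.8)·(-2.8) + (-0.8)·(-0.8) + (-0.8)·(-0.8) + (2.2)·(2.2)) / 4 = 18.8/4 = 4.7
  Sample standard deviations s_i = √(s[i,i]):
  s(X_1) = √(4.8) = 2.1909
  s(X_2) = √(2.3) = 1.5166
  s(X_3) = √(4.7) = 2.1679

Step 3 — r_{ij} = s_{ij} / (s_i · s_j):
  r[X_1,X_1] = 1 (diagonal).
  r[X_1,X_2] = -2.55 / (2.1909 · 1.5166) = -2.55 / 3.3226 = -0.7675
  r[X_1,X_3] = 3.15 / (2.1909 · 2.1679) = 3.15 / 4.7497 = 0.6632
  r[X_2,X_2] = 1 (diagonal).
  r[X_2,X_3] = -2.15 / (1.5166 · 2.1679) = -2.15 / 3.2879 = -0.6539
  r[X_3,X_3] = 1 (diagonal).

R is symmetric with unit diagonal. Assembling:

R = [[1, -0.7675, 0.6632],
 [-0.7675, 1, -0.6539],
 [0.6632, -0.6539, 1]]


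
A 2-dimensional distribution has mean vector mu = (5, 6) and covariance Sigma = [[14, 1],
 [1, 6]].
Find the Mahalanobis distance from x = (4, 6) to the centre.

Step 1 — centre the observation: (x - mu) = (-1, 0).

Step 2 — invert Sigma. det(Sigma) = 14·6 - (1)² = 83.
  Sigma^{-1} = (1/det) · [[d, -b], [-b, a]] = [[0.0723, -0.012],
 [-0.012, 0.1687]].

Step 3 — form the quadratic (x - mu)^T · Sigma^{-1} · (x - mu):
  Sigma^{-1} · (x - mu) = (-0.0723, 0.012).
  (x - mu)^T · [Sigma^{-1} · (x - mu)] = (-1)·(-0.0723) + (0)·(0.012) = 0.0723.

Step 4 — take square root: d = √(0.0723) ≈ 0.2689.

d(x, mu) = √(0.0723) ≈ 0.2689


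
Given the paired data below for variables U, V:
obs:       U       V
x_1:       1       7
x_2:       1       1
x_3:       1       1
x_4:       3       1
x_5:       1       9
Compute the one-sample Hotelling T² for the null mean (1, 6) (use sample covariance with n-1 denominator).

Step 1 — sample mean vector:
  mean(U) = (1 + 1 + 1 + 3 + 1) / 5 = 7/5 = 1.4
  mean(V) = (7 + 1 + 1 + 1 + 9) / 5 = 19/5 = 3.8
  x̄ = (1.4, 3.8),  deviation x̄ - mu_0 = (1.4, 3.8) - (1, 6) = (0.4, -2.2).

Step 2 — sample covariance matrix, S[i,j] = (1/(n-1)) · Σ_k (x_{k,i} - mean_i) · (x_{k,j} - mean_j), divisor n-1 = 4:
  S[U,U] = ((-0.4)·(-0.4) + (-0.4)·(-0.4) + (-0.4)·(-0.4) + (1.6)·(1.6) + (-0.4)·(-0.4)) / 4 = 3.2/4 = 0.8
  S[U,V] = ((-0.4)·(3.2) + (-0.4)·(-2.8) + (-0.4)·(-2.8) + (1.6)·(-2.8) + (-0.4)·(5.2)) / 4 = -5.6/4 = -1.4
  S[V,V] = ((3.2)·(3.2) + (-2.8)·(-2.8) + (-2.8)·(-2.8) + (-2.8)·(-2.8) + (5.2)·(5.2)) / 4 = 60.8/4 = 15.2
  S = [[0.8, -1.4],
 [-1.4, 15.2]].

Step 3 — invert S. det(S) = 0.8·15.2 - (-1.4)² = 10.2.
  S^{-1} = (1/det) · [[d, -b], [-b, a]] = [[1.4902, 0.1373],
 [0.1373, 0.0784]].

Step 4 — quadratic form (x̄ - mu_0)^T · S^{-1} · (x̄ - mu_0):
  S^{-1} · (x̄ - mu_0) = (0.2941, -0.1176),
  (x̄ - mu_0)^T · [...] = (0.4)·(0.2941) + (-2.2)·(-0.1176) = 0.3765.

Step 5 — scale by n: T² = 5 · 0.3765 = 1.8824.

T² ≈ 1.8824
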